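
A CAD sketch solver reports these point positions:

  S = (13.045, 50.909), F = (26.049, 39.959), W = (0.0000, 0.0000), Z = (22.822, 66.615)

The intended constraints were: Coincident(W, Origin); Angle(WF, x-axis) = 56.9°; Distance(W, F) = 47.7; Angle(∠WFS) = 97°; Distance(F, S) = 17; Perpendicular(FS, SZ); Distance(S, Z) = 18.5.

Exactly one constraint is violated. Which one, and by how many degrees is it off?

Perpendicular(FS, SZ) — off by 8.20°.

W = (0.00, 0.00) ✓; WF at 56.90° ✓; |WF| = 47.70 ✓; ∠WFS = 97.00° ✓; |FS| = 17.00 ✓; ∠(FS, SZ) = 81.80° ✗; |SZ| = 18.50 ✓.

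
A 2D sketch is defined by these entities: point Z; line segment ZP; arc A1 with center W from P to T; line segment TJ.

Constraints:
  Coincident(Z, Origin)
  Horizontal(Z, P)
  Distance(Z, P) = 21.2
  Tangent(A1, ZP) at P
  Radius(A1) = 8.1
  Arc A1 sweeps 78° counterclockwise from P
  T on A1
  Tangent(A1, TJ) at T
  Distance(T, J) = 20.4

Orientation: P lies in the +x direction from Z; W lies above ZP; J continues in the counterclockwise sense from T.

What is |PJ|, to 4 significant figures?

29.04

Z is at the origin; ZP is horizontal with |ZP| = 21.2 and P on the +x side, so P = (21.20, 0.000). The tangent condition forces WP to be normal to ZP, so W = P + (0, 8.1) = (21.20, 8.100). On A1, P sits at bearing -90° from W; a 78° counterclockwise sweep puts T at bearing -12°, so T = W + 8.1·(cos -12°, sin -12°) = (29.12, 6.416). Tangency of A1 to TJ means the radius WT is perpendicular to TJ, so TJ runs along (−sin -12°, cos -12°); with |TJ| = 20.4, J = (33.36, 26.37). Then |PJ| = |J − P| = 29.04.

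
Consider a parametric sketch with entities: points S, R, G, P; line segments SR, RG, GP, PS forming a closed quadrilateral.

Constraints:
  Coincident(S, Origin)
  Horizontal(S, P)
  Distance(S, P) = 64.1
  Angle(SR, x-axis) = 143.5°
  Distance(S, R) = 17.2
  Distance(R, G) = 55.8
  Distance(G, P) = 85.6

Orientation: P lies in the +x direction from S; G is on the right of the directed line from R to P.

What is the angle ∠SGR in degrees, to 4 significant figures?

16.10°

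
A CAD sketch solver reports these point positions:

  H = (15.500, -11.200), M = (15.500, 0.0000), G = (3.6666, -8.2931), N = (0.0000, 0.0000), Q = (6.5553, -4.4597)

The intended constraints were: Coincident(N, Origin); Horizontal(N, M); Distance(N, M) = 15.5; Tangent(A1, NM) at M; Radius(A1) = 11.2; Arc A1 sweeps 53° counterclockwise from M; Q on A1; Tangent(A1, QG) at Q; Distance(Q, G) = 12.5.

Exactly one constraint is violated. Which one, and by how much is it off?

Distance(Q, G) = 12.5 — off by 7.70.

N = (0.00, 0.00) ✓; N.y = 0.00, M.y = 0.00 ✓; |NM| = 15.50 ✓; ∠(HM, MN) = 90.00° ✓; |HM| = 11.20 ✓; bearing(H→Q) − bearing(H→M) = 53.00° ✓; |HQ| = 11.20 ✓; ∠(HQ, QG) = 90.00° ✓; |QG| = 4.800 ✗.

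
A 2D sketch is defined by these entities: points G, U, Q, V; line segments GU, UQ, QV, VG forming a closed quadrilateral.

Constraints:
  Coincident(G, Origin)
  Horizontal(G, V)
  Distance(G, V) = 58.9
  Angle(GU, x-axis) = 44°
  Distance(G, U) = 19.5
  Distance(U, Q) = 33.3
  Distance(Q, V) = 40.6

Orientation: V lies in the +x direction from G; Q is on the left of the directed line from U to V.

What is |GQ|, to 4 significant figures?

52.78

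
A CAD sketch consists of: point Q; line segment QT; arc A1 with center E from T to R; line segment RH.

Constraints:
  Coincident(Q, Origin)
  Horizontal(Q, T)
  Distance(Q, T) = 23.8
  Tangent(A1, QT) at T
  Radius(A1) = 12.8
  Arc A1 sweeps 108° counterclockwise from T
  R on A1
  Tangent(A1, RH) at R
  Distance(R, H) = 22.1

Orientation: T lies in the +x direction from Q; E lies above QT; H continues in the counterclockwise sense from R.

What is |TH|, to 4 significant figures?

38.15

Q is at the origin; QT is horizontal with |QT| = 23.8 and T on the +x side, so T = (23.80, 0.000). The tangent condition forces ET to be normal to QT, so E = T + (0, 12.8) = (23.80, 12.80). On A1, T sits at bearing -90° from E; a 108° counterclockwise sweep puts R at bearing 18°, so R = E + 12.8·(cos 18°, sin 18°) = (35.97, 16.76). The tangent condition forces ER to be normal to RH, so RH runs along (−sin 18°, cos 18°); with |RH| = 22.1, H = (29.14, 37.77). Then |TH| = |H − T| = 38.15.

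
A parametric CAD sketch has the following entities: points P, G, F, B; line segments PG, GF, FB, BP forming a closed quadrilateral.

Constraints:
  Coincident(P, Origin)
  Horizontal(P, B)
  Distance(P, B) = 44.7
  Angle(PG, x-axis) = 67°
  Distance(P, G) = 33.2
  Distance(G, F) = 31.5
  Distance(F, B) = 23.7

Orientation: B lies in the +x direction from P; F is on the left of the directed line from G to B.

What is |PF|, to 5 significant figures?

49.713

Checks: |GF| = 31.50 ✓; |FB| = 23.70 ✓.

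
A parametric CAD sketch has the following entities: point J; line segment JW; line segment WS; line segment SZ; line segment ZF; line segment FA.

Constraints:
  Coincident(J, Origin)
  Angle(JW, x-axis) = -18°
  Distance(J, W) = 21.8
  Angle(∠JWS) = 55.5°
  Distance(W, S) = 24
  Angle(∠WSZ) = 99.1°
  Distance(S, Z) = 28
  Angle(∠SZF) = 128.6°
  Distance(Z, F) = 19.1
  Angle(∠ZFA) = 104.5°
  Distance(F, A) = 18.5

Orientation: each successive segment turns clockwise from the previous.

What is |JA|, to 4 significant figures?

20.08

J is at the origin; JW runs at -18.0° with length 21.8, so W = (20.73, -6.737). ∠JWS = 55.5° gives WS at -142.5° from the x-axis; with |WS| = 24.0, S = (1.693, -21.35). ∠WSZ = 99.1° gives SZ at 136.6° from the x-axis; with |SZ| = 28.0, Z = (-18.65, -2.108). ∠SZF = 128.6° gives ZF at 85.20° from the x-axis; with |ZF| = 19.1, F = (-17.05, 16.92). ∠ZFA = 104.5° gives FA at 9.700° from the x-axis; with |FA| = 18.5, A = (1.182, 20.04). Then |JA| = |A − J| = 20.08.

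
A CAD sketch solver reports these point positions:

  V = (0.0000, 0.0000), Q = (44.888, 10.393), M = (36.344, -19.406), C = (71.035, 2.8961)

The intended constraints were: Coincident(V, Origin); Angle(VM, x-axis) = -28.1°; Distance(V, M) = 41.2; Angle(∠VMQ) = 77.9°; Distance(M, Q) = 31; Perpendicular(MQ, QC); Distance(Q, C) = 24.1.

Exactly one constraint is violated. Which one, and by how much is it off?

Distance(Q, C) = 24.1 — off by 3.10.

V = (0.00, 0.00) ✓; VM at -28.10° ✓; |VM| = 41.20 ✓; ∠VMQ = 77.90° ✓; |MQ| = 31.00 ✓; ∠(MQ, QC) = 90.00° ✓; |QC| = 27.20 ✗.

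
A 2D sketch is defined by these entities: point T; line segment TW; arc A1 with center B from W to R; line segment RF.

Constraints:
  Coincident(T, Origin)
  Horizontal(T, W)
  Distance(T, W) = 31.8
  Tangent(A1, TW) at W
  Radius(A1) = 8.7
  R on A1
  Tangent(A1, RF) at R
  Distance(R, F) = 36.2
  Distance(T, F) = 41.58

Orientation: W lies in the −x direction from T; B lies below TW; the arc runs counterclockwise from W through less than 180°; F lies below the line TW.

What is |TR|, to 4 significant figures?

40.66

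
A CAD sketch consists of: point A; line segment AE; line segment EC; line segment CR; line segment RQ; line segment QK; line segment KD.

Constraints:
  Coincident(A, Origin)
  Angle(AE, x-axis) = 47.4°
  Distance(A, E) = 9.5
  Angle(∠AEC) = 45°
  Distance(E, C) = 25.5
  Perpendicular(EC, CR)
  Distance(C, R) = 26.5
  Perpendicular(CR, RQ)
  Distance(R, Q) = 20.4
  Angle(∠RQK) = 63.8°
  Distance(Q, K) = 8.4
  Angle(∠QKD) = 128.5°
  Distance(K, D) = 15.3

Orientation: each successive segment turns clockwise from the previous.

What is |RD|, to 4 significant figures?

10.94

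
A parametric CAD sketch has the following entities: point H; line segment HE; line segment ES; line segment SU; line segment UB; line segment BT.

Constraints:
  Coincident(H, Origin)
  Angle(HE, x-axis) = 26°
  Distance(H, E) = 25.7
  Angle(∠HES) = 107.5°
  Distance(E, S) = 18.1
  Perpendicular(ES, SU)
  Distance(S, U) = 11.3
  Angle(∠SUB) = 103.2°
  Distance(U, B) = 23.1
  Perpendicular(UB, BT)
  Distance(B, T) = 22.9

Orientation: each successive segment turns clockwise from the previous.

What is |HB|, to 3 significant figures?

8.61

H is at the origin; HE runs at 26.0° with length 25.7, so E = (23.1, 11.3). ∠HES = 107.5° gives ES at -46.5° from the x-axis; with |ES| = 18.1, S = (35.6, -1.86). The perpendicularity gives SU at right angles to ES, so SU runs at -136°; with |SU| = 11.3, U = (27.4, -9.64). ∠SUB = 103.2° gives UB at 147° from the x-axis; with |UB| = 23.1, B = (8.05, 3.04). Then |HB| = |B − H| = 8.61.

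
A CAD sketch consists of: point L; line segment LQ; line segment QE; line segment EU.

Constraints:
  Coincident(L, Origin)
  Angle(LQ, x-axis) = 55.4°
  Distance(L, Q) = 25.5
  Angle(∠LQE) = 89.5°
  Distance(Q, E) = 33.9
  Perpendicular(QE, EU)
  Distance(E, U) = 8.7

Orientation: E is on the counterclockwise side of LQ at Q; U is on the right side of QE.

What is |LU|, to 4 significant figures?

48.00

L is at the origin; LQ runs at 55.4° with length 25.5, so Q = 25.5·(cos 55.4°, sin 55.4°) = (14.48, 20.99). ∠LQE = 89.5°, so QE runs at 55.4° + (180° − 89.5°) = 145.9° from the x-axis; with |QE| = 33.9, E = Q + 33.9·(cos 145.9°, sin 145.9°) = (-13.59, 40.00). QE is perpendicular to EU; with |EU| = 8.7 on the right of QE, U = E + 8.7·(0.5606, 0.8281) = (-8.714, 47.20). Then |LU| = |U − L| = 48.00.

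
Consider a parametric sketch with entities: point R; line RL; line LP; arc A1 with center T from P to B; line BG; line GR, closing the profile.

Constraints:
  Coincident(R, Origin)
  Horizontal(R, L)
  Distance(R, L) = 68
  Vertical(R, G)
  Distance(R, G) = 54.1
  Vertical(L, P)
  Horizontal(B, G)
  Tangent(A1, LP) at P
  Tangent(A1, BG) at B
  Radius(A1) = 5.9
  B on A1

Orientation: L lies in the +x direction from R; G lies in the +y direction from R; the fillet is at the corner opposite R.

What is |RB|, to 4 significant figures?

82.36

The virtual corner opposite R is at (68.00, 54.10). A1 meets LP tangentially, so TP is at right angles to LP and since A1 is tangent to BG there, TB ⟂ BG, with radius 5.9, so the center T sits 5.9 in from both sides at T = (62.10, 48.20). That places the tangent points at P = (68.00, 48.20) on LP and B = (62.10, 54.10) on BG. Then |RB| = |B − R| = 82.36.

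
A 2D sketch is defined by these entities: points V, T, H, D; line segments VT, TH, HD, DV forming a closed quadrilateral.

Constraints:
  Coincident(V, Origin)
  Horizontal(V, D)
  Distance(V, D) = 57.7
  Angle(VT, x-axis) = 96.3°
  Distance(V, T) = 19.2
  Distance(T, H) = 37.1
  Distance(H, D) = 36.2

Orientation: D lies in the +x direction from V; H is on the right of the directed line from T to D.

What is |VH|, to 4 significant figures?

24.15

V is at the origin; VD is horizontal with |VD| = 57.7 and D in +x, so D = (57.7, 0). VT runs at 96.3° with |VT| = 19.2, so T = (-2.107, 19.08). H is determined by |TH| = 37.1 and |HD| = 36.2 together: it lies at the intersection of circle(T, 37.1) and circle(D, 36.2). With |TD| = 62.78, the foot of the radical line on TD is 31.91 from T and the perpendicular offset is √(37.1² − 31.91²) = 18.92. Taking the right-of-TD solution: H = (22.55, -8.640).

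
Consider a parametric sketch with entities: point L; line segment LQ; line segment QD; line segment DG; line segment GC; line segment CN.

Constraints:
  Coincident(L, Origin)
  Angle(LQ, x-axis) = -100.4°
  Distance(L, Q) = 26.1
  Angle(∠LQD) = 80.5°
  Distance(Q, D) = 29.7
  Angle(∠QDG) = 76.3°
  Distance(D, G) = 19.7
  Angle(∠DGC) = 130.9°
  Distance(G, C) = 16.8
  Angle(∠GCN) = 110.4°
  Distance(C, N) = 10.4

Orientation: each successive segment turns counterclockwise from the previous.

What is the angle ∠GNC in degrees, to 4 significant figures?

44.09°

L is at the origin; LQ runs at -100.4° with length 26.1, so Q = (-4.712, -25.67). ∠LQD = 80.5° gives QD at -0.9000° from the x-axis; with |QD| = 29.7, D = (24.98, -26.14). ∠QDG = 76.3° gives DG at 102.8° from the x-axis; with |DG| = 19.7, G = (20.62, -6.927). ∠DGC = 130.9° gives GC at 151.9° from the x-axis; with |GC| = 16.8, C = (5.801, 0.9857). ∠GCN = 110.4° gives CN at -138.5° from the x-axis; with |CN| = 10.4, N = (-1.989, -5.906). Then cos ∠GNC = NG·NC / (|NG||NC|), giving 44.09°.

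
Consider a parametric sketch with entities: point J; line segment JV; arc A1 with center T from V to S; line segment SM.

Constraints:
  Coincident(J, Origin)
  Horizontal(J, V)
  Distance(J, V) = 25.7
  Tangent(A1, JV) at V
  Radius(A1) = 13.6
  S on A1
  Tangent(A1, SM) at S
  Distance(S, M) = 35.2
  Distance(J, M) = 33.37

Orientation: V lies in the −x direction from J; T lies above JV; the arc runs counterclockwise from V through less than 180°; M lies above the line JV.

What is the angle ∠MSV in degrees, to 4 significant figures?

154.3°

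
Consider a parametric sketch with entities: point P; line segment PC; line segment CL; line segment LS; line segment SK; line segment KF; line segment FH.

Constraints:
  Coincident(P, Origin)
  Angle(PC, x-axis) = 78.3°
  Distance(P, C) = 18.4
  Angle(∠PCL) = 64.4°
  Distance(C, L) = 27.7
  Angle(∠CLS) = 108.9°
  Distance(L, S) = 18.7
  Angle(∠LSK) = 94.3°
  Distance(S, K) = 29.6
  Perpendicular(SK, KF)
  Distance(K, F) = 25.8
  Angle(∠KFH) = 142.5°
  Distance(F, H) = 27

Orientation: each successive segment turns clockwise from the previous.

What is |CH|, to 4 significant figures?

20.75

P is at the origin; PC runs at 78.3° with length 18.4, so C = (3.731, 18.02). ∠PCL = 64.4° gives CL at -37.30° from the x-axis; with |CL| = 27.7, L = (25.77, 1.232). ∠CLS = 108.9° gives LS at -108.4° from the x-axis; with |LS| = 18.7, S = (19.86, -16.51). ∠LSK = 94.3° gives SK at 165.9° from the x-axis; with |SK| = 29.6, K = (-8.845, -9.301). SK ⟂ KF, so KF runs at 75.90°; with |KF| = 25.8, F = (-2.560, 15.72). ∠KFH = 142.5° gives FH at 38.40° from the x-axis; with |FH| = 27.0, H = (18.60, 32.49). Then |CH| = |H − C| = 20.75.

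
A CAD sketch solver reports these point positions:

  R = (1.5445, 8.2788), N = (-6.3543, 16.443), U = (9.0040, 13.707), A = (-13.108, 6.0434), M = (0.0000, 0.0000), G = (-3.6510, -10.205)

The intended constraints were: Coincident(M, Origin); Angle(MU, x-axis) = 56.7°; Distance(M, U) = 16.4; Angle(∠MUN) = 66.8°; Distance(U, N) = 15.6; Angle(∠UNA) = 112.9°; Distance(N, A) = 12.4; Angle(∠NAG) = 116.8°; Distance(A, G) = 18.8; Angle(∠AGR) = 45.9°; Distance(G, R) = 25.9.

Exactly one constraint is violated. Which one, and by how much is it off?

Distance(G, R) = 25.9 — off by 6.70.

M = (0.00, 0.00) ✓; MU at 56.70° ✓; |MU| = 16.40 ✓; ∠MUN = 66.80° ✓; |UN| = 15.60 ✓; ∠UNA = 112.9° ✓; |NA| = 12.40 ✓; ∠NAG = 116.8° ✓; |AG| = 18.80 ✓; ∠AGR = 45.90° ✓; |GR| = 19.20 ✗.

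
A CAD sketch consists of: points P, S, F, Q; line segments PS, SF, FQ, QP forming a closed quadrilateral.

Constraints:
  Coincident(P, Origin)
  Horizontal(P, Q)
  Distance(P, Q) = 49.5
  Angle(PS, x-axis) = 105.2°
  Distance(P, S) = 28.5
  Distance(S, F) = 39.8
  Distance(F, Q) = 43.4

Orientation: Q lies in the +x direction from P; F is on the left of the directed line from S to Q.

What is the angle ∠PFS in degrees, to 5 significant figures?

35.026°

Checks: |SF| = 39.80 ✓; |FQ| = 43.40 ✓.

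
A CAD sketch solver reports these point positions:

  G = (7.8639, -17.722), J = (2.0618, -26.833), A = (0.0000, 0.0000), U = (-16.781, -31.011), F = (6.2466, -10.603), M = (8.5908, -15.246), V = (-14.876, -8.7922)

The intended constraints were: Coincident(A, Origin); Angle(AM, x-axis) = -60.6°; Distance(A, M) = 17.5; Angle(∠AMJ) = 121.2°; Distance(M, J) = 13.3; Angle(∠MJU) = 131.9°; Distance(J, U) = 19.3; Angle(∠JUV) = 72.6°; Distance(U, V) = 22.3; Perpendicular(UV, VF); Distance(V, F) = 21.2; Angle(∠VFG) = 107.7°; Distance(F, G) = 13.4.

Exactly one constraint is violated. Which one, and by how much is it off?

Distance(F, G) = 13.4 — off by 6.10.

A = (0.00, 0.00) ✓; AM at -60.60° ✓; |AM| = 17.50 ✓; ∠AMJ = 121.2° ✓; |MJ| = 13.30 ✓; ∠MJU = 131.9° ✓; |JU| = 19.30 ✓; ∠JUV = 72.60° ✓; |UV| = 22.30 ✓; ∠(UV, VF) = 90.00° ✓; |VF| = 21.20 ✓; ∠VFG = 107.7° ✓; |FG| = 7.300 ✗.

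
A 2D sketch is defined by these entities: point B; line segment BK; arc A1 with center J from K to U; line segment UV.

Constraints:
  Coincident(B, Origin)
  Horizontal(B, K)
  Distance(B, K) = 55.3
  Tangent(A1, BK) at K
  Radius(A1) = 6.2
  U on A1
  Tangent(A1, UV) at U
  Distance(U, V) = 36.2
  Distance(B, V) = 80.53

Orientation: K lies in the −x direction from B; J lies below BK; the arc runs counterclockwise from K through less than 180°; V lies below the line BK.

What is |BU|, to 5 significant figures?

61.502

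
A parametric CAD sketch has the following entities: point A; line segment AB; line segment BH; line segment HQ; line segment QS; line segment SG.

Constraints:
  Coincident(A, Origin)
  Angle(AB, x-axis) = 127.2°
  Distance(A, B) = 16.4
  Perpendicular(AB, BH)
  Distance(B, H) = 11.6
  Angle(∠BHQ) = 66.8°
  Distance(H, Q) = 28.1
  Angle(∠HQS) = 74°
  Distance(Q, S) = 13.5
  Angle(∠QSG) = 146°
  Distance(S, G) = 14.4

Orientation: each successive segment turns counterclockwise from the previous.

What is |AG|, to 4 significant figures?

19.10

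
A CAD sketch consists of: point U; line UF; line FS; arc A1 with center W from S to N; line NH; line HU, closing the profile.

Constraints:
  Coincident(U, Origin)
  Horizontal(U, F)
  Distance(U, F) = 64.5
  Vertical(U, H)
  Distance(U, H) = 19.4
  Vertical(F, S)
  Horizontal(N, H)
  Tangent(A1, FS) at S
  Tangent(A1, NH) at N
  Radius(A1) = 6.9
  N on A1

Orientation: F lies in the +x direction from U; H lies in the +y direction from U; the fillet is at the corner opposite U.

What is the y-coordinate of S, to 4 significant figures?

12.50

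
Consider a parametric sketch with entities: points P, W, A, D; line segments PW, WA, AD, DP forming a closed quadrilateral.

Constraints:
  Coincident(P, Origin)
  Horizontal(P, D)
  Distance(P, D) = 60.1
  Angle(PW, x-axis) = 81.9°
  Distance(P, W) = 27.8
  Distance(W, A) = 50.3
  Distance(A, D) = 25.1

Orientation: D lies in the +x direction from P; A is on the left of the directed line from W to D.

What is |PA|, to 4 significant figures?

59.36

Checks: PW at 81.90° ✓; |WA| = 50.30 ✓; |AD| = 25.10 ✓.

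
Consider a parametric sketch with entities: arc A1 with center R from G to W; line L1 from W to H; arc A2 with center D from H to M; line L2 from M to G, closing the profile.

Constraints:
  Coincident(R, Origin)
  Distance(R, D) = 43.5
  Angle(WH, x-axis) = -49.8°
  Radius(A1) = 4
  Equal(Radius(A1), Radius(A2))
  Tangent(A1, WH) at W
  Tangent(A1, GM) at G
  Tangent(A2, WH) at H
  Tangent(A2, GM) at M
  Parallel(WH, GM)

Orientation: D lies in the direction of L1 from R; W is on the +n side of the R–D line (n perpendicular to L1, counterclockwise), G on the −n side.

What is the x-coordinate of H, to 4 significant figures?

31.13

The slot axis is L1's direction at -49.8°, so u = (cos -49.8°, sin -49.8°) = (0.6455, -0.7638) and n = (−sin -49.8°, cos -49.8°) = (0.7638, 0.6455). R is at the origin and D lies 43.5 along u from R, so D = 43.5·u = (28.08, -33.23). Tangency of A1 to both parallel lines with radius 4.0 puts W and G at R ± 4.0·n: W = (3.055, 2.582), G = (-3.055, -2.582). Equal radii place H and M the same way about D: H = D + 4.0·n = (31.13, -30.64), M = D − 4.0·n = (25.02, -35.81). So H.x = 31.13.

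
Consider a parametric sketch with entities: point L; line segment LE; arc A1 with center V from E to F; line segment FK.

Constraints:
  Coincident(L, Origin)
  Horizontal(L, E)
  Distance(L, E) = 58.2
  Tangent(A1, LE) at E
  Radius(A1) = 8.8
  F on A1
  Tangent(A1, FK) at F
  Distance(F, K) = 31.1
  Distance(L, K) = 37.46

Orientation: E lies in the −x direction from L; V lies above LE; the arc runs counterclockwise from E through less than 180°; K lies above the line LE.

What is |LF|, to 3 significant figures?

52.3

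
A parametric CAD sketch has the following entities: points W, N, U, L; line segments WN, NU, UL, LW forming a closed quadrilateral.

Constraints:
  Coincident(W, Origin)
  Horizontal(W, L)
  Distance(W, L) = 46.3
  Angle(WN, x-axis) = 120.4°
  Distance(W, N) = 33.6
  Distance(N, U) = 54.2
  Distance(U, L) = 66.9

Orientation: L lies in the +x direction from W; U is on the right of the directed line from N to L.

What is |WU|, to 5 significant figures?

29.678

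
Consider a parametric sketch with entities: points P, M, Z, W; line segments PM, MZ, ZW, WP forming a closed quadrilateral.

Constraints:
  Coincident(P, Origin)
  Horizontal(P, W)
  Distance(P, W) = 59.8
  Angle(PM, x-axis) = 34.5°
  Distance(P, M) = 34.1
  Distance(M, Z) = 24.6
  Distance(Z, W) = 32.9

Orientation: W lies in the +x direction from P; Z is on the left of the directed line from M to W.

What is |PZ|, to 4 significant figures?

58.64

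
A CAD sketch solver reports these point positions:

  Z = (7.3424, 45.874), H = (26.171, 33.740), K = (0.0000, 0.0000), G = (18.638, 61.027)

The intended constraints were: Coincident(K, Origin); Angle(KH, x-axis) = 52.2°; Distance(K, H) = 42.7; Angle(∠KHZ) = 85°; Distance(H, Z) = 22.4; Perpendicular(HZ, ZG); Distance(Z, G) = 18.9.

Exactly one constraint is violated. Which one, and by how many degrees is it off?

Perpendicular(HZ, ZG) — off by 3.90°.

K = (0.00, 0.00) ✓; KH at 52.20° ✓; |KH| = 42.70 ✓; ∠KHZ = 85.00° ✓; |HZ| = 22.40 ✓; ∠(HZ, ZG) = 93.90° ✗; |ZG| = 18.90 ✓.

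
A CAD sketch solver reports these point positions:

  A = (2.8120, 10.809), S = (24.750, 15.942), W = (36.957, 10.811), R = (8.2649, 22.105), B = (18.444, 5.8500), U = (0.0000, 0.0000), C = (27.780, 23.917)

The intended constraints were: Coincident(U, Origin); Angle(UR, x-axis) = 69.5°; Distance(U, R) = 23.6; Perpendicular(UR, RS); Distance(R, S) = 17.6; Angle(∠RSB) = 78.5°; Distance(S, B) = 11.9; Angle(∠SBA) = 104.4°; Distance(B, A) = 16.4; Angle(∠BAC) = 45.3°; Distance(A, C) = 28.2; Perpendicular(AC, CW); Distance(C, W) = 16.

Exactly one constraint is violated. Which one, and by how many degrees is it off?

Perpendicular(AC, CW) — off by 7.30°.

U = (0.00, 0.00) ✓; UR at 69.50° ✓; |UR| = 23.60 ✓; ∠(UR, RS) = 90.00° ✓; |RS| = 17.60 ✓; ∠RSB = 78.50° ✓; |SB| = 11.90 ✓; ∠SBA = 104.4° ✓; |BA| = 16.40 ✓; ∠BAC = 45.30° ✓; |AC| = 28.20 ✓; ∠(AC, CW) = 82.70° ✗; |CW| = 16.00 ✓.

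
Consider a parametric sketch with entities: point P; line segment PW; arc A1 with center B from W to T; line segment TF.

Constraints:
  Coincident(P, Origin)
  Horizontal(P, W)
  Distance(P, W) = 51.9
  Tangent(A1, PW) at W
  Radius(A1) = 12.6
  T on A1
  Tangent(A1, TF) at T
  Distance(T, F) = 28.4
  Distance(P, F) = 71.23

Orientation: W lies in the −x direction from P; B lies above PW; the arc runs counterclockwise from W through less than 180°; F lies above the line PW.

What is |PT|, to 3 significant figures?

45.6

P is at the origin; P and W share the same y with |PW| = 51.9 and W on the −x side, so W = (-51.9, 0.00). Tangency of A1 to PW means the radius BW is perpendicular to PW, so B = W + (0, 12.6) = (-51.9, 12.6). Since BT ⟂ TF (tangency), |BF| = √(12.6² + 28.4²) = 31.1 regardless of where T sits on A1. So F lies on both circle(P, 71.23) and circle(B, 31.1); the above-PW intersection is F = (-56.5, 43.3). T is the foot of the tangent from F: T = (-41.3, 19.4).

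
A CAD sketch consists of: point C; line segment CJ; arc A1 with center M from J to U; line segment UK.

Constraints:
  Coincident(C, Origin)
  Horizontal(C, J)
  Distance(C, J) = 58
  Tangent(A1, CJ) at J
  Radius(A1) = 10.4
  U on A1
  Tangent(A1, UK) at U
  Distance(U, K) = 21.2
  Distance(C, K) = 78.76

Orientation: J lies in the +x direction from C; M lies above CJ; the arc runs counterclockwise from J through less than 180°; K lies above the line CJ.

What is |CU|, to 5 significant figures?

68.477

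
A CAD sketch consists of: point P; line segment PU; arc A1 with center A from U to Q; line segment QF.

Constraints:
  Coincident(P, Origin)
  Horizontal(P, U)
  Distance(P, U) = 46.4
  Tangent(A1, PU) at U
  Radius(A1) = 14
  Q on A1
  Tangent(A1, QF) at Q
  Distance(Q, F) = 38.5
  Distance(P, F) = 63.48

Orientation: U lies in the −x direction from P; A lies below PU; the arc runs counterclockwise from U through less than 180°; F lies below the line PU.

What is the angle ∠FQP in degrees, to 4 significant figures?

74.48°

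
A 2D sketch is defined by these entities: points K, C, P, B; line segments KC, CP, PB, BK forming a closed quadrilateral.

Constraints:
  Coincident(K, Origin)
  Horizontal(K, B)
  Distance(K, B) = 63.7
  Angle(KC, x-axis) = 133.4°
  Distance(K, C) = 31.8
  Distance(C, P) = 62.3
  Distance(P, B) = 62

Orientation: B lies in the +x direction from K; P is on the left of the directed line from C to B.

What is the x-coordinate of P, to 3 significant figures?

32.5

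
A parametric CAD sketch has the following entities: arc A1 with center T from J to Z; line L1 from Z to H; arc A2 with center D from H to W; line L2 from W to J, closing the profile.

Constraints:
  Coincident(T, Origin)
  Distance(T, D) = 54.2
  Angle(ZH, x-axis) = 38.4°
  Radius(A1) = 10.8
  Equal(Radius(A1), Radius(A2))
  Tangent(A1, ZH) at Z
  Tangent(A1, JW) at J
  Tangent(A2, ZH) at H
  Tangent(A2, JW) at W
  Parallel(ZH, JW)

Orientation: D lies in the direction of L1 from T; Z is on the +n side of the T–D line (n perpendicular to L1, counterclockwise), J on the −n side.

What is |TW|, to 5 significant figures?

55.266

Tangency of A1 to both parallel lines with radius 10.8 puts Z and J at T ± 10.8·n: Z = (-6.7084, 8.4639), J = (6.7084, -8.4639). Equal radii place H and W the same way about D: H = D + 10.8·n = (35.768, 42.130), W = D − 10.8·n = (49.185, 25.202). Then |TW| = |W − T| = 55.266.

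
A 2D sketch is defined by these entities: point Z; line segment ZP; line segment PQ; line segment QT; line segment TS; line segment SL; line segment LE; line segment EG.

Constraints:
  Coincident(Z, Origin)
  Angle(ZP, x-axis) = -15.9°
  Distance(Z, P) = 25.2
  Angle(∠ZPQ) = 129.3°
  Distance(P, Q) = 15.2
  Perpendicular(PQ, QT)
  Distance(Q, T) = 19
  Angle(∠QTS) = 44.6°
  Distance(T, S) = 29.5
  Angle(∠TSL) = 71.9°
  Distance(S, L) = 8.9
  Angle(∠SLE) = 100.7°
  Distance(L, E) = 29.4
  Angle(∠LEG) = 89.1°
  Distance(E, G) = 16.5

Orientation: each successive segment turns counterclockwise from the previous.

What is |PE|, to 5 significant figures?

26.708

∠TSL = 71.9° gives SL at 8.3000° from the x-axis; with |SL| = 8.9, L = (29.659, -10.412). ∠SLE = 100.7° gives LE at 87.600° from the x-axis; with |LE| = 29.4, E = (30.891, 18.962). Then |PE| = |E − P| = 26.708.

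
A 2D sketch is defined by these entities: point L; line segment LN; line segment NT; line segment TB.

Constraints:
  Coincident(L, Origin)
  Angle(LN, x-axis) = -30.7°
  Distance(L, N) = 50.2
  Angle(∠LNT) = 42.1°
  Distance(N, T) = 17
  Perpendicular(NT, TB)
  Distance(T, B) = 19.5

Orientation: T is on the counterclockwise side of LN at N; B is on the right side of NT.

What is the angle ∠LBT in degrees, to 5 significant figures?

20.852°

∠LNT = 42.1°, so NT runs at -30.7° + (180° − 42.1°) = 107.20° from the x-axis; with |NT| = 17.0, T = N + 17.0·(cos 107.20°, sin 107.20°) = (38.138, -9.3895). NT ⟂ TB; with |TB| = 19.5 on the right of NT, B = T + 19.5·(0.95528, 0.29571) = (56.765, -3.6232). Then cos ∠LBT = BL·BT / (|BL||BT|), giving 20.852°.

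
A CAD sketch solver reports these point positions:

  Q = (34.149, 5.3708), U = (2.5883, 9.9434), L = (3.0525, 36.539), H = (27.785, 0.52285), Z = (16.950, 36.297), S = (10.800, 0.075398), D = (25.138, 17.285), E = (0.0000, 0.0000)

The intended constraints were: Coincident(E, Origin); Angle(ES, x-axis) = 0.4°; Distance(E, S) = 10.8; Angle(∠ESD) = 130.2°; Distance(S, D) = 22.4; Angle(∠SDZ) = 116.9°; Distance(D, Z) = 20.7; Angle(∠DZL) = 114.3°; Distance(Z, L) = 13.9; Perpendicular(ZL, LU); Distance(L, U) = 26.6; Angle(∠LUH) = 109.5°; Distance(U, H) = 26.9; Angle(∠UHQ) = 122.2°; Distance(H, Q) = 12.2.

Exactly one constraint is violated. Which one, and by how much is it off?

Distance(H, Q) = 12.2 — off by 4.20.

E = (0.00, 0.00) ✓; ES at 0.4000° ✓; |ES| = 10.80 ✓; ∠ESD = 130.2° ✓; |SD| = 22.40 ✓; ∠SDZ = 116.9° ✓; |DZ| = 20.70 ✓; ∠DZL = 114.3° ✓; |ZL| = 13.90 ✓; ∠(ZL, LU) = 90.00° ✓; |LU| = 26.60 ✓; ∠LUH = 109.5° ✓; |UH| = 26.90 ✓; ∠UHQ = 122.2° ✓; |HQ| = 8.000 ✗.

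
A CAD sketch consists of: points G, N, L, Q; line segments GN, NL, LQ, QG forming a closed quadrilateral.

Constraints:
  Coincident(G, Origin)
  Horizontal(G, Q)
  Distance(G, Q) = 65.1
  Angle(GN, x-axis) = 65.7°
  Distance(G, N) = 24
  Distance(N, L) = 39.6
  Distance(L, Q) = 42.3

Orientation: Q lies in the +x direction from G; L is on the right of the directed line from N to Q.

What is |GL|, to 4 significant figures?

29.27

Checks: |NL| = 39.60 ✓; |LQ| = 42.30 ✓.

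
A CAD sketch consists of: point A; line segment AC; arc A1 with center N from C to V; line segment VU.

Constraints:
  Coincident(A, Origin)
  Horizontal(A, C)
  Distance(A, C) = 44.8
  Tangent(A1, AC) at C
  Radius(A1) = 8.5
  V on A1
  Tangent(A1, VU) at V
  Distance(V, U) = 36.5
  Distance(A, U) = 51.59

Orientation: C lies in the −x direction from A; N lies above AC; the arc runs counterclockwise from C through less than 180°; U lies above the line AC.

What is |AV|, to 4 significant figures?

37.10

A is at the origin; AC is horizontal with |AC| = 44.8 and C on the −x side, so C = (-44.80, 0.000). A1 meets AC tangentially, so NC is at right angles to AC, so N = C + (0, 8.5) = (-44.80, 8.500). Since NV ⟂ VU (tangency), |NU| = √(8.5² + 36.5²) = 37.48 regardless of where V sits on A1. So U lies on both circle(A, 51.59) and circle(N, 37.48); the above-AC intersection is U = (-29.16, 42.56). V is the foot of the tangent from U: V = (-36.47, 6.797).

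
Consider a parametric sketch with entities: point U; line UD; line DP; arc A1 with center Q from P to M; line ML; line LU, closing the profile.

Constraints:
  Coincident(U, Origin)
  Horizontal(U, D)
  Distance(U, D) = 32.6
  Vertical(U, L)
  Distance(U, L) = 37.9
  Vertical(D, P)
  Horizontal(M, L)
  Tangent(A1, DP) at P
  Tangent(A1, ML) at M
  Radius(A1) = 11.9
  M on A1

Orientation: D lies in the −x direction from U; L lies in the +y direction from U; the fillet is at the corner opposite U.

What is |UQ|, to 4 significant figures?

33.23

U is at the origin; UD is horizontal with |UD| = 32.6 and D on the −x side, so D = (-32.60, 0.000). UL is vertical with |UL| = 37.9 and L on the +y side, so L = (0.000, 37.90). The virtual corner opposite U is at (-32.60, 37.90). A1 meets DP tangentially, so QP is at right angles to DP and since A1 is tangent to ML there, QM ⟂ ML, with radius 11.9, so the center Q sits 11.9 in from both sides at Q = (-20.70, 26.00). Then |UQ| = |Q − U| = 33.23.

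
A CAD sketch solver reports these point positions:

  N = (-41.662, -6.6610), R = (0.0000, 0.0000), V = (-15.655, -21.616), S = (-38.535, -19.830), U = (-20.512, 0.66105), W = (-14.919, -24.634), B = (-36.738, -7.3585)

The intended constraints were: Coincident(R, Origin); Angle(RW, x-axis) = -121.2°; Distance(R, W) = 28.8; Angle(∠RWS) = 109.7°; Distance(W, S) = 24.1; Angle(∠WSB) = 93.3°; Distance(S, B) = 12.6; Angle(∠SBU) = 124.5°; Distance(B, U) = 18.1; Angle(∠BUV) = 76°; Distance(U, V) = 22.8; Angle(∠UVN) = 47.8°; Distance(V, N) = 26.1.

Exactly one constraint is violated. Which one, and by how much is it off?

Distance(V, N) = 26.1 — off by 3.90.

R = (0.00, 0.00) ✓; RW at -121.2° ✓; |RW| = 28.80 ✓; ∠RWS = 109.7° ✓; |WS| = 24.10 ✓; ∠WSB = 93.30° ✓; |SB| = 12.60 ✓; ∠SBU = 124.5° ✓; |BU| = 18.10 ✓; ∠BUV = 76.00° ✓; |UV| = 22.80 ✓; ∠UVN = 47.80° ✓; |VN| = 30.00 ✗.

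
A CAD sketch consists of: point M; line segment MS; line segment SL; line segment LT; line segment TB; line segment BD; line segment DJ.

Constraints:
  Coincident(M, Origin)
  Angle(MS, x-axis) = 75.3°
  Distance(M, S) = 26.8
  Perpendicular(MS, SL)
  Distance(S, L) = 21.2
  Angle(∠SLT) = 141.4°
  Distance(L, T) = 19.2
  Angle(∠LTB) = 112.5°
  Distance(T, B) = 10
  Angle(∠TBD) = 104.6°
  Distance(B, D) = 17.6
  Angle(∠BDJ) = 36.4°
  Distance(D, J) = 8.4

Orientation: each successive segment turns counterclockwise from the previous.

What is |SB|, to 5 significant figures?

39.795

M is at the origin; MS runs at 75.3° with length 26.8, so S = (6.8007, 25.923). MS is perpendicular to SL, so SL runs at 165.30°; with |SL| = 21.2, L = (-13.705, 31.302). ∠SLT = 141.4° gives LT at -156.10° from the x-axis; with |LT| = 19.2, T = (-31.259, 23.524). ∠LTB = 112.5° gives TB at -88.600° from the x-axis; with |TB| = 10.0, B = (-31.015, 13.527). Then |SB| = |B − S| = 39.795.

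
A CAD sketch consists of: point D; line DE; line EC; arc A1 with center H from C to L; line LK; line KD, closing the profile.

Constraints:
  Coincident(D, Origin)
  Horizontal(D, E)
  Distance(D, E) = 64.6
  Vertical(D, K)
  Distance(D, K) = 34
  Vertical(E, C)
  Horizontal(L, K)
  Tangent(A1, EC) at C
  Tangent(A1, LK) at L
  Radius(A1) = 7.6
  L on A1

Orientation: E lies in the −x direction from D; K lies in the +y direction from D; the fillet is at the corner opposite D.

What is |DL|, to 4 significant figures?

66.37

D is at the origin; D and E share the same y with |DE| = 64.6 and E on the −x side, so E = (-64.60, 0.000). DK is vertical with |DK| = 34.0 and K on the +y side, so K = (0.000, 34.00). The virtual corner opposite D is at (-64.60, 34.00). A1 meets EC tangentially, so HC is at right angles to EC and A1 meets LK tangentially, so HL is at right angles to LK, with radius 7.6, so the center H sits 7.6 in from both sides at H = (-57.00, 26.40). That places the tangent points at C = (-64.60, 26.40) on EC and L = (-57.00, 34.00) on LK. Then |DL| = |L − D| = 66.37.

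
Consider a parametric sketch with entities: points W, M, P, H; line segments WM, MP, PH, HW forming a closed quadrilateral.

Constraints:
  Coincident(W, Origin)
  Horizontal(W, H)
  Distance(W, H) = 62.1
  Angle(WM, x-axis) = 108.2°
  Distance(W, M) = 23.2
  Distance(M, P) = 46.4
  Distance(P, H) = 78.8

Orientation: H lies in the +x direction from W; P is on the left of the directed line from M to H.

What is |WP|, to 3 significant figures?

64.6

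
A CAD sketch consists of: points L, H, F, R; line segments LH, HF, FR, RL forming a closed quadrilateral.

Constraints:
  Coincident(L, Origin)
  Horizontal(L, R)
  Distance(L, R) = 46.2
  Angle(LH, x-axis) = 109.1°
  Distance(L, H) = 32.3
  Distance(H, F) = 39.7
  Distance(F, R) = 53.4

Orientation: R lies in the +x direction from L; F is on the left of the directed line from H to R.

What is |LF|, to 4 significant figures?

54.72

L is at the origin; LR is horizontal with |LR| = 46.2 and R in +x, so R = (46.2, 0). LH runs at 109.1° with |LH| = 32.3, so H = (-10.57, 30.52). F is determined by |HF| = 39.7 and |FR| = 53.4 together: it lies at the intersection of circle(H, 39.7) and circle(R, 53.4). With |HR| = 64.45, the foot of the radical line on HR is 22.33 from H and the perpendicular offset is √(39.7² − 22.33²) = 32.82. Taking the left-of-HR solution: F = (24.64, 48.86).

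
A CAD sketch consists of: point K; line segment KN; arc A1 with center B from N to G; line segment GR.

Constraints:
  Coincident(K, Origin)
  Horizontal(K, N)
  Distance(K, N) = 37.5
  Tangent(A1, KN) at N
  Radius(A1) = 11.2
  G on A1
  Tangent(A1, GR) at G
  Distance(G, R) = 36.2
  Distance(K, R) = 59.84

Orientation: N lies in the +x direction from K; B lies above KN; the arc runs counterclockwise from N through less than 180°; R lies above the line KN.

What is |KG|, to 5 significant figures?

50.300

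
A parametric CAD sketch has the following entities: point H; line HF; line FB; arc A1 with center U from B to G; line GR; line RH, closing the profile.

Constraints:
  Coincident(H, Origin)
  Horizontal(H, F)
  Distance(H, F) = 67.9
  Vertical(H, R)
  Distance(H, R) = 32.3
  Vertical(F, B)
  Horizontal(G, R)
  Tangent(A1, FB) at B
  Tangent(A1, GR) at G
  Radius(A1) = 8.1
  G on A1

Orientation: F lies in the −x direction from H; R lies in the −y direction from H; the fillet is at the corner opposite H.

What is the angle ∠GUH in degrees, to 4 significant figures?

112.0°

H is at the origin; HF is horizontal with |HF| = 67.9 and F on the −x side, so F = (-67.90, 0.000). HR is vertical with |HR| = 32.3 and R on the −y side, so R = (0.000, -32.30). The virtual corner opposite H is at (-67.90, -32.30). Since A1 is tangent to FB there, UB ⟂ FB and tangency of A1 to GR means the radius UG is perpendicular to GR, with radius 8.1, so the center U sits 8.1 in from both sides at U = (-59.80, -24.20). That places the tangent points at B = (-67.90, -24.20) on FB and G = (-59.80, -32.30) on GR. Then cos ∠GUH = UG·UH / (|UG||UH|), giving 112.0°.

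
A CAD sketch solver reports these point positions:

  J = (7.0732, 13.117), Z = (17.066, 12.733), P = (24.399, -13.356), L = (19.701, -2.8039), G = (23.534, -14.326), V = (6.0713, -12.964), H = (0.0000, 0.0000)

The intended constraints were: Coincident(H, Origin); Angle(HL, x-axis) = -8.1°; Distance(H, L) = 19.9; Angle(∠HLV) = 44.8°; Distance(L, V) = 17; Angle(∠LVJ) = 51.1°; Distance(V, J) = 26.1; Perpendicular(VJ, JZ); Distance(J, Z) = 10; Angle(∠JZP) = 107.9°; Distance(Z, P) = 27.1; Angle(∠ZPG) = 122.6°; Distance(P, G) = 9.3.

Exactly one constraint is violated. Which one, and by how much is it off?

Distance(P, G) = 9.3 — off by 8.00.

H = (0.00, 0.00) ✓; HL at -8.100° ✓; |HL| = 19.90 ✓; ∠HLV = 44.80° ✓; |LV| = 17.00 ✓; ∠LVJ = 51.10° ✓; |VJ| = 26.10 ✓; ∠(VJ, JZ) = 90.00° ✓; |JZ| = 10.00 ✓; ∠JZP = 107.9° ✓; |ZP| = 27.10 ✓; ∠ZPG = 122.6° ✓; |PG| = 1.300 ✗.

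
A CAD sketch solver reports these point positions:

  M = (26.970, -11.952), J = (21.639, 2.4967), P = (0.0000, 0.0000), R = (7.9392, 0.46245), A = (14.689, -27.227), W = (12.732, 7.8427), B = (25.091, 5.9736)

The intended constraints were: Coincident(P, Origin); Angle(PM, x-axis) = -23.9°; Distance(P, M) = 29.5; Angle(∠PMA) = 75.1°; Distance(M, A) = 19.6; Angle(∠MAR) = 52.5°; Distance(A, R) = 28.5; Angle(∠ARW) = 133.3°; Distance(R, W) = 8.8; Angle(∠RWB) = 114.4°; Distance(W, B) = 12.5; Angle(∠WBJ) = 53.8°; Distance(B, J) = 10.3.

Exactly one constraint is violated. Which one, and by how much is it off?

Distance(B, J) = 10.3 — off by 5.40.

P = (0.00, 0.00) ✓; PM at -23.90° ✓; |PM| = 29.50 ✓; ∠PMA = 75.10° ✓; |MA| = 19.60 ✓; ∠MAR = 52.50° ✓; |AR| = 28.50 ✓; ∠ARW = 133.3° ✓; |RW| = 8.800 ✓; ∠RWB = 114.4° ✓; |WB| = 12.50 ✓; ∠WBJ = 53.81° ✓; |BJ| = 4.900 ✗.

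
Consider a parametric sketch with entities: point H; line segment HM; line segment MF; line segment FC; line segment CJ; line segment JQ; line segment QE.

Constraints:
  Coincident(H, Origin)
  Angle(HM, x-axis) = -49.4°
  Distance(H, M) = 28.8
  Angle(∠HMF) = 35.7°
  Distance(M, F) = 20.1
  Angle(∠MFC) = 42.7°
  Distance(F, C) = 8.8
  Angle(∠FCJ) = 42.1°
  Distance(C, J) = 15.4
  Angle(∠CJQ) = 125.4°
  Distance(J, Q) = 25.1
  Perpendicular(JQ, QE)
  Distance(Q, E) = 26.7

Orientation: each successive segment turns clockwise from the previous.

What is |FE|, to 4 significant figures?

30.07

∠CJQ = 125.4° gives JQ at -163.5° from the x-axis; with |JQ| = 25.1, Q = (-22.14, -34.54). The perpendicularity gives QE at right angles to JQ, so QE runs at 106.5°; with |QE| = 26.7, E = (-29.73, -8.938). Then |FE| = |E − F| = 30.07.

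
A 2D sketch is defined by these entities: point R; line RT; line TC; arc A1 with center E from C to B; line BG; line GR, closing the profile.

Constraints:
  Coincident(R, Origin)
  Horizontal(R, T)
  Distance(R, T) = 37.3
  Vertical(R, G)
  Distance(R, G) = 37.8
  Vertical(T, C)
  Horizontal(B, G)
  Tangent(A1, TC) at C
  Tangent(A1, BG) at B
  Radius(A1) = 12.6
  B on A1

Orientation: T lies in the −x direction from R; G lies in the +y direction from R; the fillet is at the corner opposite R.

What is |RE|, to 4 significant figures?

35.29

R and G share the same x with |RG| = 37.8 and G on the +y side, so G = (0.000, 37.80). The virtual corner opposite R is at (-37.30, 37.80). Since A1 is tangent to TC there, EC ⟂ TC and the tangent condition forces EB to be normal to BG, with radius 12.6, so the center E sits 12.6 in from both sides at E = (-24.70, 25.20). Then |RE| = |E − R| = 35.29.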